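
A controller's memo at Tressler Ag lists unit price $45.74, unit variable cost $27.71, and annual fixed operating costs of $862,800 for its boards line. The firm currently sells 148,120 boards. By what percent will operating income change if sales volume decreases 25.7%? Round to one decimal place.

-38.0%

Contribution at this volume is 148,120 × $18.03 = $2,670,603.60.
Subtracting fixed costs: EBIT = $2,670,603.60 − $862,800 = $1,807,803.60.
Degree of operating leverage = $2,670,603.60 / $1,807,803.60 = 1.4773.
So EBIT moves 1.4773 × (-25.7%) = -38.0%.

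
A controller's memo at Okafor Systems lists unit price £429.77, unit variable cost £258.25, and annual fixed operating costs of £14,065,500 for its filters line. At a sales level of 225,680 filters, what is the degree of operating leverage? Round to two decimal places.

Total contribution margin = 225,680 × £171.52 = £38,708,633.60.
Operating income = contribution − fixed costs = £38,708,633.60 − £14,065,500 = £24,643,133.60.
DOL = contribution ÷ EBIT = £38,708,633.60 ÷ £24,643,133.60 = 1.5708.

1.57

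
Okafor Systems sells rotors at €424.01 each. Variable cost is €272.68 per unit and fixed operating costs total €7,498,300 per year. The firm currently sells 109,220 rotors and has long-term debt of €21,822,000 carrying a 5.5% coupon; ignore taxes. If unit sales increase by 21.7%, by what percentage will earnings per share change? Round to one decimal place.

Contribution at this volume is 109,220 × €151.33 = €16,528,262.60.
EBIT = €16,528,262.60 − €7,498,300 = €9,029,962.60.
After interest of €1,200,210.00, pre-tax earnings = €7,829,752.60.
DCL = total CM / (EBIT − I) = €16,528,262.60 / €7,829,752.60 = 2.1110.
%ΔEPS = DCL × %ΔSales = 2.1110 × +21.7% = +45.8%.

+45.8%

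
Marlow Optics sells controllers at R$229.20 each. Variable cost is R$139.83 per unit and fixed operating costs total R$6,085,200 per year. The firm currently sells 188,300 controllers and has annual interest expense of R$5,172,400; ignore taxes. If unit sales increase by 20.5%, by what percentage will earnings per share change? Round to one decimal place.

+61.9%

At 188,300 units, contribution = 188,300 × R$89.37 = R$16,828,371.00.
Subtracting fixed costs: EBIT = R$16,828,371.00 − R$6,085,200 = R$10,743,171.00.
Interest = R$5,172,400.00, so EBIT − I = R$5,570,771.00.
Degree of combined leverage = contribution ÷ (EBIT − I) = R$16,828,371.00 ÷ R$5,570,771.00 = 3.0208.
EPS therefore changes by 3.0208 × (+20.5%) = +61.9%.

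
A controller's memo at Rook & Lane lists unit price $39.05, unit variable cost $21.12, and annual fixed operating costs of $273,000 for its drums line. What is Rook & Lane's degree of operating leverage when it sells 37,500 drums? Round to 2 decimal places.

1.68

Contribution at this volume is 37,500 × $17.93 = $672,375.00.
Operating income = contribution − fixed costs = $672,375.00 − $273,000 = $399,375.00.
So DOL = total CM / EBIT = $672,375.00 / $399,375.00 = 1.6836.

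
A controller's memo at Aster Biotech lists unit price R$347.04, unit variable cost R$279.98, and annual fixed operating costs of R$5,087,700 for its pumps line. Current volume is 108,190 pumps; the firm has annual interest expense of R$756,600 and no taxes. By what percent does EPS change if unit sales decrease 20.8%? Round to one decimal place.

Total contribution margin = 108,190 × R$67.06 = R$7,255,221.40.
Subtracting fixed costs: EBIT = R$7,255,221.40 − R$5,087,700 = R$2,167,521.40.
After interest of R$756,600.00, pre-tax earnings = R$1,410,921.40.
DCL = total CM / (EBIT − I) = R$7,255,221.40 / R$1,410,921.40 = 5.1422.
EPS therefore changes by 5.1422 × (-20.8%) = -107.0%.

-107.0%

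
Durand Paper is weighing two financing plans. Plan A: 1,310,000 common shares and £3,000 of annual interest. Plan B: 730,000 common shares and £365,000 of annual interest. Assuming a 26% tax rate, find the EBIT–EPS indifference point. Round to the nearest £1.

At indifference, (EBIT − 3,000)(1 − t)/1,310,000 = (EBIT − 365,000)(1 − t)/730,000.
The (1 − t) factor cancels: (EBIT − 3,000) × 730,000 = (EBIT − 365,000) × 1,310,000.
Solving, EBIT = (365,000·1,310,000 − 3,000·730,000) / (1,310,000 − 730,000) = 475,960,000,000 / 580,000 = 820,620.69.

£820,621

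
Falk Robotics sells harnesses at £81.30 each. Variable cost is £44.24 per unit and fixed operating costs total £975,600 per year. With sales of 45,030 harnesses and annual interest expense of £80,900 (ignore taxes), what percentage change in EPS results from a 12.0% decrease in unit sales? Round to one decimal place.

-32.7%

Contribution at this volume is 45,030 × £37.06 = £1,668,811.80.
Subtracting fixed costs: EBIT = £1,668,811.80 − £975,600 = £693,211.80.
Interest = £80,900.00, so EBIT − I = £612,311.80.
DCL = total CM / (EBIT − I) = £1,668,811.80 / £612,311.80 = 2.7254.
%ΔEPS = DCL × %ΔSales = 2.7254 × -12.0% = -32.7%.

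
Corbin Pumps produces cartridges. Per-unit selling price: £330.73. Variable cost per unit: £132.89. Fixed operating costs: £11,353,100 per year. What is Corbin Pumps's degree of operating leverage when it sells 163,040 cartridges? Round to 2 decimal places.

Total contribution margin = 163,040 × £197.84 = £32,255,833.60.
EBIT = £32,255,833.60 − £11,353,100 = £20,902,733.60.
So DOL = total CM / EBIT = £32,255,833.60 / £20,902,733.60 = 1.5431.

1.54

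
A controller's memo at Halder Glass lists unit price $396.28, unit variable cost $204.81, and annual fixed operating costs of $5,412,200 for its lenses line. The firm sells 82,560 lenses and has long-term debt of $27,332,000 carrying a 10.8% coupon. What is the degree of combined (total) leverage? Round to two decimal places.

At 82,560 units, contribution = 82,560 × $191.47 = $15,807,763.20.
EBIT = $15,807,763.20 − $5,412,200 = $10,395,563.20. Interest = $2,951,856.00.
DOL = $15,807,763.20 ÷ $10,395,563.20 = 1.5206; DFL = $10,395,563.20 ÷ $7,443,707.20 = 1.3966.
Combined leverage = 1.5206 × 1.3966 = 2.1237.

2.12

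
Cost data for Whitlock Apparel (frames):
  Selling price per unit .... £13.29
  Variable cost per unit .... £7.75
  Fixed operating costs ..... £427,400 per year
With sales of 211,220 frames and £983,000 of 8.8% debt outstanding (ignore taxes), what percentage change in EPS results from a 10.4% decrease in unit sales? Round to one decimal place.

Total contribution margin = 211,220 × £5.54 = £1,170,158.80.
Operating income = contribution − fixed costs = £1,170,158.80 − £427,400 = £742,758.80.
After interest of £86,504.00, pre-tax earnings = £656,254.80.
Degree of combined leverage = contribution ÷ (EBIT − I) = £1,170,158.80 ÷ £656,254.80 = 1.7831.
%ΔEPS = DCL × %ΔSales = 1.7831 × -10.4% = -18.5%.

-18.5%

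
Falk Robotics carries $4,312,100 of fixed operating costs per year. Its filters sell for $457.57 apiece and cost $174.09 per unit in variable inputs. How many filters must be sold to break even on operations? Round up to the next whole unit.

15,212 filters

Each unit contributes $457.57 − $174.09 = $283.48.
Break-even Q = $4,312,100 / $283.48 = 15,211.30 → 15,212 filters.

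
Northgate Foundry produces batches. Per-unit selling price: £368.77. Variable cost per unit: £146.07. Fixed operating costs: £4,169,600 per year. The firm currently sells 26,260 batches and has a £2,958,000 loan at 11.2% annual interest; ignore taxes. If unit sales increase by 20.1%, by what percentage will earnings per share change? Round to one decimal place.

At 26,260 units, contribution = 26,260 × £222.70 = £5,848,102.00.
EBIT = £5,848,102.00 − £4,169,600 = £1,678,502.00.
Interest = £331,296.00, so EBIT − I = £1,347,206.00.
Degree of combined leverage = contribution ÷ (EBIT − I) = £5,848,102.00 ÷ £1,347,206.00 = 4.3409.
%ΔEPS = DCL × %ΔSales = 4.3409 × +20.1% = +87.3%.

+87.3%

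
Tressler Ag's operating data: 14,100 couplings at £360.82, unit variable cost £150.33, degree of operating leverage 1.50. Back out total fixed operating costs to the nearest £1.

£989,303

At 14,100 units, contribution = 14,100 × £210.49 = £2,967,909.00.
Since DOL = CM ÷ EBIT, EBIT = £2,967,909.00 ÷ 1.50 = £1,978,606.00.
And FC = contribution − EBIT = £2,967,909.00 − £1,978,606.00 = £989,303.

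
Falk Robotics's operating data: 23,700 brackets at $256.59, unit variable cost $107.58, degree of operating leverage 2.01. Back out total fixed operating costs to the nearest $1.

At 23,700 units, contribution = 23,700 × $149.01 = $3,531,537.00.
DOL = contribution / EBIT, so EBIT = $3,531,537.00 / 2.01 = $1,756,983.58.
Fixed costs = CM − EBIT = $3,531,537.00 − $1,756,983.58 = $1,774,553.

$1,774,553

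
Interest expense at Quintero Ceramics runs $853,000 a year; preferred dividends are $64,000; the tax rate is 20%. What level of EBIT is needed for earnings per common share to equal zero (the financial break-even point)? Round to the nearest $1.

Preferred dividends are paid after tax, so their pre-tax equivalent is $64,000 ÷ (1 − 0.20) = $80,000.00.
Financial break-even EBIT = interest + D_p ÷ (1 − t) = $853,000 + $80,000.00 = $933,000.00.

$933,000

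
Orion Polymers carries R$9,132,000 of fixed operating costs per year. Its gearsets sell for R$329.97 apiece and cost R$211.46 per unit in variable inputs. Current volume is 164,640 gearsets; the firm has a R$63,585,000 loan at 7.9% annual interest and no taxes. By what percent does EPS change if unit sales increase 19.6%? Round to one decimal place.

Contribution at this volume is 164,640 × R$118.51 = R$19,511,486.40.
EBIT = R$19,511,486.40 − R$9,132,000 = R$10,379,486.40.
Interest = R$5,023,215.00, so EBIT − I = R$5,356,271.40.
Degree of combined leverage = contribution ÷ (EBIT − I) = R$19,511,486.40 ÷ R$5,356,271.40 = 3.6427.
EPS therefore changes by 3.6427 × (+19.6%) = +71.4%.

+71.4%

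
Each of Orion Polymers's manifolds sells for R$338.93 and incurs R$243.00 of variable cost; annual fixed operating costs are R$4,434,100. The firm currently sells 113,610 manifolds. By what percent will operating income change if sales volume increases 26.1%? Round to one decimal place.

+44.0%

Total contribution margin = 113,610 × R$95.93 = R$10,898,607.30.
Operating income = contribution − fixed costs = R$10,898,607.30 − R$4,434,100 = R$6,464,507.30.
Degree of operating leverage = R$10,898,607.30 / R$6,464,507.30 = 1.6859.
%ΔEBIT = DOL × %ΔSales = 1.6859 × +26.1% = +44.0%.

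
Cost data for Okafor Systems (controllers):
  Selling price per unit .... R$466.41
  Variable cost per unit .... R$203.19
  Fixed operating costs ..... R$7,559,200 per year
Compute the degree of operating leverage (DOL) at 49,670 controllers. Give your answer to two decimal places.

2.37

Total contribution margin = 49,670 × R$263.22 = R$13,074,137.40.
Operating income = contribution − fixed costs = R$13,074,137.40 − R$7,559,200 = R$5,514,937.40.
Degree of operating leverage = R$13,074,137.40 / R$5,514,937.40 = 2.3707.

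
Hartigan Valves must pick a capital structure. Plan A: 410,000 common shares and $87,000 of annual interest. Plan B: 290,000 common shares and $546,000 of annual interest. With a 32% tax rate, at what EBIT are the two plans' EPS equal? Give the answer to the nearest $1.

$1,655,250

At indifference, (EBIT − 87,000)(1 − t)/410,000 = (EBIT − 546,000)(1 − t)/290,000.
The (1 − t) factor cancels: (EBIT − 87,000) × 290,000 = (EBIT − 546,000) × 410,000.
Solving, EBIT = (546,000·410,000 − 87,000·290,000) / (410,000 − 290,000) = 198,630,000,000 / 120,000 = 1,655,250.00.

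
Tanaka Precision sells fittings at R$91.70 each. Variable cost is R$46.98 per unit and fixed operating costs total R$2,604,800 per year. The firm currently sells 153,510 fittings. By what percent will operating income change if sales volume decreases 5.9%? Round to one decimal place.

-9.5%

Contribution at this volume is 153,510 × R$44.72 = R$6,864,967.20.
Operating income = contribution − fixed costs = R$6,864,967.20 − R$2,604,800 = R$4,260,167.20.
DOL = contribution ÷ EBIT = R$6,864,967.20 ÷ R$4,260,167.20 = 1.6114.
%ΔEBIT = DOL × %ΔSales = 1.6114 × -5.9% = -9.5%.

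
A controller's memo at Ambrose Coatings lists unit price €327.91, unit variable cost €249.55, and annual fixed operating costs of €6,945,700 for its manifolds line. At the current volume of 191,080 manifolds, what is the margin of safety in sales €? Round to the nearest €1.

Contribution margin per unit = €327.91 − €249.55 = €78.36. Break-even units = €6,945,700 ÷ €78.36 = 88,638.34; break-even revenue = 88,638.34 × €327.91 = €29,065,396.72.
Actual sales revenue = 191,080 × €327.91 = €62,657,042.80.
Margin of safety = €62,657,042.80 − €29,065,396.72 = €33,591,646.

€33,591,646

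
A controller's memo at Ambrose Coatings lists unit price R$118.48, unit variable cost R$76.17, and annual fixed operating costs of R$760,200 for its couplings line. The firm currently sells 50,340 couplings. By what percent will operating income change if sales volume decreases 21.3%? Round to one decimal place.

Total contribution margin = 50,340 × R$42.31 = R$2,129,885.40.
Subtracting fixed costs: EBIT = R$2,129,885.40 − R$760,200 = R$1,369,685.40.
So DOL = total CM / EBIT = R$2,129,885.40 / R$1,369,685.40 = 1.5550.
%ΔEBIT = DOL × %ΔSales = 1.5550 × -21.3% = -33.1%.

-33.1%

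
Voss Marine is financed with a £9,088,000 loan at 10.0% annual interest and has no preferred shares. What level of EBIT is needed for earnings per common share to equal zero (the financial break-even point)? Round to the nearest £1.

Annual interest = 10.0% × £9,088,000 = £908,800.00.
Without preferred stock the financial break-even is simply EBIT = interest = £908,800.00.

£908,800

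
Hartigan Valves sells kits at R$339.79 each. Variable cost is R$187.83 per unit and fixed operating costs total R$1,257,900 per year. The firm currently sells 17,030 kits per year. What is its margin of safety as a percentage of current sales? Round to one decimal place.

Contribution margin per unit = R$339.79 − R$187.83 = R$151.96. Break-even units = R$1,257,900 ÷ R$151.96 = 8,277.84; break-even revenue = 8,277.84 × R$339.79 = R$2,812,725.99.
Current sales = 17,030 × R$339.79 = R$5,786,623.70.
Margin of safety = (R$5,786,623.70 − R$2,812,725.99) ÷ R$5,786,623.70 = 51.4%.

51.4%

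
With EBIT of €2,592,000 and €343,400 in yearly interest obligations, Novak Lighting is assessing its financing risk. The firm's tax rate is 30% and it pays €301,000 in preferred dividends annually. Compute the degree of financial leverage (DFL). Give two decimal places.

Interest = €343,400.00.
Pre-tax preferred-dividend burden = €301,000 ÷ (1 − 0.30) = €430,000.00.
DFL = EBIT ÷ [EBIT − I − D_p/(1−t)] = €2,592,000 ÷ [€2,592,000 − €343,400.00 − €430,000.00] = €2,592,000 ÷ €1,818,600.00 = 1.4253.

1.43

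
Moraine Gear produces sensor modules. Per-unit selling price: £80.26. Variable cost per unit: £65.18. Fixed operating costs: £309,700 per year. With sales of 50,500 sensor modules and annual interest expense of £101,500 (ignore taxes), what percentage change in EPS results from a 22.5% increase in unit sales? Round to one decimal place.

At 50,500 units, contribution = 50,500 × £15.08 = £761,540.00.
Operating income = contribution − fixed costs = £761,540.00 − £309,700 = £451,840.00.
Interest = £101,500.00, so EBIT − I = £350,340.00.
Degree of combined leverage = contribution ÷ (EBIT − I) = £761,540.00 ÷ £350,340.00 = 2.1737.
%ΔEPS = DCL × %ΔSales = 2.1737 × +22.5% = +48.9%.

+48.9%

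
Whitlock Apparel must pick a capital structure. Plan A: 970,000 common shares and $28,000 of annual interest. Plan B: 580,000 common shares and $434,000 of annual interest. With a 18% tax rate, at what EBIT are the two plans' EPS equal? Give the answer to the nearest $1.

Set EPS_A = EPS_B: (EBIT − $28,000)(1 − 0.18) ÷ 970,000 = (EBIT − $434,000)(1 − 0.18) ÷ 580,000.
The (1 − t) factor cancels: (EBIT − 28,000) × 580,000 = (EBIT − 434,000) × 970,000.
EBIT × (970,000 − 580,000) = 434,000 × 970,000 − 28,000 × 580,000 = 404,740,000,000, so EBIT = 404,740,000,000 ÷ 390,000 = 1,037,794.87.

$1,037,795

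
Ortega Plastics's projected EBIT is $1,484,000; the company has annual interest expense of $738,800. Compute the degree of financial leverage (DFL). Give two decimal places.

Annual interest charges come to $738,800.00.
Degree of financial leverage = EBIT / (EBIT − interest) = $1,484,000 / $745,200.00 = 1.9914.

1.99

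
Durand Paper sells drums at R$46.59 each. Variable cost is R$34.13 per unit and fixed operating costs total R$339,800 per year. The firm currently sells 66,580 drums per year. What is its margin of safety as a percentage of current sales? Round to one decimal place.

Each unit contributes R$46.59 − R$34.13 = R$12.46. Break-even units = R$339,800 ÷ R$12.46 = 27,271.27; break-even revenue = 27,271.27 × R$46.59 = R$1,270,568.38.
Actual sales revenue = 66,580 × R$46.59 = R$3,101,962.20.
Margin of safety = (R$3,101,962.20 − R$1,270,568.38) ÷ R$3,101,962.20 = 59.0%.

59.0%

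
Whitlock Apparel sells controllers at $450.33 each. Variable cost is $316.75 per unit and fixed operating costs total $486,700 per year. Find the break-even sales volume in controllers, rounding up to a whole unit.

Unit CM = price − variable cost = $450.33 − $316.75 = $133.58.
Break-even Q = $486,700 / $133.58 = 3,643.51 → 3,644 controllers.

3,644 controllers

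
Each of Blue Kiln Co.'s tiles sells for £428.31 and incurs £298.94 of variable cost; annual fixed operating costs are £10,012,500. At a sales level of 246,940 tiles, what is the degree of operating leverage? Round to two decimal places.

Total contribution margin = 246,940 × £129.37 = £31,946,627.80.
EBIT = £31,946,627.80 − £10,012,500 = £21,934,127.80.
DOL = contribution ÷ EBIT = £31,946,627.80 ÷ £21,934,127.80 = 1.4565.

1.46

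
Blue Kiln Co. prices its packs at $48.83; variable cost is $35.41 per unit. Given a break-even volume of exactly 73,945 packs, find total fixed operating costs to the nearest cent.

Unit CM = price − variable cost = $48.83 − $35.41 = $13.42.
Since BE = FC / CM, FC = 73,945 × $13.42 = $992,341.90.

$992,341.90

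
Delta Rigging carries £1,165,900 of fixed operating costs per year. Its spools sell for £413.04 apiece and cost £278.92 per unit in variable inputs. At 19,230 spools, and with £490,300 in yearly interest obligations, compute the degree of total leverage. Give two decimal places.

Contribution at this volume is 19,230 × £134.12 = £2,579,127.60.
Subtracting fixed costs: EBIT = £2,579,127.60 − £1,165,900 = £1,413,227.60. Interest = £490,300.00.
DOL = £2,579,127.60 ÷ £1,413,227.60 = 1.8250; DFL = £1,413,227.60 ÷ £922,927.60 = 1.5312.
Combined leverage = 1.8250 × 1.5312 = 2.7944.

2.79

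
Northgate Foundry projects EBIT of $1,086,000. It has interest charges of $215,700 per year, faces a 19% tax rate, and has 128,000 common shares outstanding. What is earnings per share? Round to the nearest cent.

Pre-tax income = $1,086,000 − $215,700.00 = $870,300.00.
After tax at 19%: net income = $870,300.00 × 0.81 = $704,943.00.
EPS = $704,943.00 ÷ 128,000 = $5.51.

$5.51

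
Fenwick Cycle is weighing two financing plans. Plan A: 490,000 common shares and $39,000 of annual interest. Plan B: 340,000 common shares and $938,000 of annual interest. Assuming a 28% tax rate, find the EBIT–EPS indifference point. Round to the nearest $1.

At indifference, (EBIT − 39,000)(1 − t)/490,000 = (EBIT − 938,000)(1 − t)/340,000.
The (1 − t) factor cancels: (EBIT − 39,000) × 340,000 = (EBIT − 938,000) × 490,000.
EBIT × (490,000 − 340,000) = 938,000 × 490,000 − 39,000 × 340,000 = 446,360,000,000, so EBIT = 446,360,000,000 ÷ 150,000 = 2,975,733.33.

$2,975,733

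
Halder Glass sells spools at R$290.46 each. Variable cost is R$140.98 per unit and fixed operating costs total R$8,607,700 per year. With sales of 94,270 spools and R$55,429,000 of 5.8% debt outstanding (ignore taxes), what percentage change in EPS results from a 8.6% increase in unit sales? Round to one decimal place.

Total contribution margin = 94,270 × R$149.48 = R$14,091,479.60.
Operating income = contribution − fixed costs = R$14,091,479.60 − R$8,607,700 = R$5,483,779.60.
Interest = R$3,214,882.00, so EBIT − I = R$2,268,897.60.
DCL = total CM / (EBIT − I) = R$14,091,479.60 / R$2,268,897.60 = 6.2107.
EPS therefore changes by 6.2107 × (+8.6%) = +53.4%.

+53.4%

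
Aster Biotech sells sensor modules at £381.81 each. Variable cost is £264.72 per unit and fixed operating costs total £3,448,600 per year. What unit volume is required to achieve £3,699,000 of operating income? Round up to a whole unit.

61,044 sensor modules

Each unit contributes £381.81 − £264.72 = £117.09.
Required volume = (fixed costs + target profit) ÷ CM = (£3,448,600 + £3,699,000) ÷ £117.09 = 61,043.64, so 61,044 sensor modules.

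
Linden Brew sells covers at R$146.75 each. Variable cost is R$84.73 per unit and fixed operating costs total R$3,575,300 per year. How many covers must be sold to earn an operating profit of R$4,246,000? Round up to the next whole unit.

Unit CM = price − variable cost = R$146.75 − R$84.73 = R$62.02.
Units = (FC + target) / CM = (R$3,575,300 + R$4,246,000) / R$62.02 = 126,109.32, so 126,110 covers.

126,110 covers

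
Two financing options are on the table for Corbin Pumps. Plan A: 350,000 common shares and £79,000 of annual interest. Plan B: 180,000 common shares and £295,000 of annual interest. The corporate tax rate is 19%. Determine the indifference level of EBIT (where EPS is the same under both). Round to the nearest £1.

Set EPS_A = EPS_B: (EBIT − £79,000)(1 − 0.19) ÷ 350,000 = (EBIT − £295,000)(1 − 0.19) ÷ 180,000.
Cancelling (1 − t) and cross-multiplying: 180,000·(EBIT − 79,000) = 350,000·(EBIT − 295,000).
Solving, EBIT = (295,000·350,000 − 79,000·180,000) / (350,000 − 180,000) = 89,030,000,000 / 170,000 = 523,705.88.

£523,706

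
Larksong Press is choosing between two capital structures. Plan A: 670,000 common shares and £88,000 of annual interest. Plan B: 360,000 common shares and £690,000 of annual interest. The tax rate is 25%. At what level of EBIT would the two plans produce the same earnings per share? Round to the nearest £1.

£1,389,097

At indifference, (EBIT − 88,000)(1 − t)/670,000 = (EBIT − 690,000)(1 − t)/360,000.
Cancelling (1 − t) and cross-multiplying: 360,000·(EBIT − 88,000) = 670,000·(EBIT − 690,000).
EBIT × (670,000 − 360,000) = 690,000 × 670,000 − 88,000 × 360,000 = 430,620,000,000, so EBIT = 430,620,000,000 ÷ 310,000 = 1,389,096.77.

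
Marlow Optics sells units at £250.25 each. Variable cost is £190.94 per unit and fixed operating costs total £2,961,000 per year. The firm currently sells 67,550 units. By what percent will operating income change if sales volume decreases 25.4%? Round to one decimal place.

-97.3%

Contribution at this volume is 67,550 × £59.31 = £4,006,390.50.
Operating income = contribution − fixed costs = £4,006,390.50 − £2,961,000 = £1,045,390.50.
Degree of operating leverage = £4,006,390.50 / £1,045,390.50 = 3.8324.
Operating income changes by 3.8324 × -25.4% = -97.3%.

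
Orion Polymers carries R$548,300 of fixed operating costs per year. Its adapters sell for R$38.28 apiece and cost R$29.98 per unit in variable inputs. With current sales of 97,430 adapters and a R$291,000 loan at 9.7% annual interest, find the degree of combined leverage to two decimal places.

3.48

At 97,430 units, contribution = 97,430 × R$8.30 = R$808,669.00.
Subtracting fixed costs: EBIT = R$808,669.00 − R$548,300 = R$260,369.00. Interest = R$28,227.00.
DOL = R$808,669.00 ÷ R$260,369.00 = 3.1059; DFL = R$260,369.00 ÷ R$232,142.00 = 1.1216.
DCL = DOL × DFL = 3.1059 × 1.1216 = 3.4836.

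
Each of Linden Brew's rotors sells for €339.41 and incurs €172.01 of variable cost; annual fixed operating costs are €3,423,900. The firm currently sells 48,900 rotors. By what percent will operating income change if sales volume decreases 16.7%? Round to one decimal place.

-28.7%

At 48,900 units, contribution = 48,900 × €167.40 = €8,185,860.00.
EBIT = €8,185,860.00 − €3,423,900 = €4,761,960.00.
Degree of operating leverage = €8,185,860.00 / €4,761,960.00 = 1.7190.
So EBIT moves 1.7190 × (-16.7%) = -28.7%.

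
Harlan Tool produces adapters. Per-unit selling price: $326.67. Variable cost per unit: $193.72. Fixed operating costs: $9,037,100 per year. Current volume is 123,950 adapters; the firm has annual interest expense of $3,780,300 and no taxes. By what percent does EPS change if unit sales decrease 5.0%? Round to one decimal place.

Total contribution margin = 123,950 × $132.95 = $16,479,152.50.
Operating income = contribution − fixed costs = $16,479,152.50 − $9,037,100 = $7,442,052.50.
Interest = $3,780,300.00, so EBIT − I = $3,661,752.50.
Degree of combined leverage = contribution ÷ (EBIT − I) = $16,479,152.50 ÷ $3,661,752.50 = 4.5003.
%ΔEPS = DCL × %ΔSales = 4.5003 × -5.0% = -22.5%.

-22.5%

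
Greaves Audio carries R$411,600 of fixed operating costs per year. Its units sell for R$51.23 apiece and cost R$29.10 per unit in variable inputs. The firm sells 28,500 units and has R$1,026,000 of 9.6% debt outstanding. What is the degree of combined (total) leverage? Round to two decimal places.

5.23

Contribution at this volume is 28,500 × R$22.13 = R$630,705.00.
EBIT = R$630,705.00 − R$411,600 = R$219,105.00. Interest = R$98,496.00, so EBIT − I = R$120,609.00.
DCL = contribution ÷ (EBIT − I) = R$630,705.00 ÷ R$120,609.00 = 5.2293.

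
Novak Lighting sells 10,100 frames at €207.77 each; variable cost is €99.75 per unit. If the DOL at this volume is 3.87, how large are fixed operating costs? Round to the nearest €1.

Total contribution margin = 10,100 × €108.02 = €1,091,002.00.
Since DOL = CM ÷ EBIT, EBIT = €1,091,002.00 ÷ 3.87 = €281,912.66.
And FC = contribution − EBIT = €1,091,002.00 − €281,912.66 = €809,089.

€809,089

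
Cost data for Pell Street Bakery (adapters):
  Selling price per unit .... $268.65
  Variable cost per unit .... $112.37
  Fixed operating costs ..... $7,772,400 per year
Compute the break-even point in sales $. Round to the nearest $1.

$13,360,988

Contribution margin per unit = $268.65 − $112.37 = $156.28, a CM ratio of $156.28 ÷ $268.65 = 0.5817.
Break-even sales = FC ÷ CM ratio = $7,772,400 × $268.65 / $156.28 = $13,360,988.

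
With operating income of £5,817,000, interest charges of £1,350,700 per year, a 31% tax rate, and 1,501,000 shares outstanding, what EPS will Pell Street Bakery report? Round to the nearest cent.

£2.05

Pre-tax income = £5,817,000 − £1,350,700.00 = £4,466,300.00.
After tax at 31%: net income = £4,466,300.00 × 0.69 = £3,081,747.00.
Per share: £3,081,747.00 / 1,501,000 shares = £2.05.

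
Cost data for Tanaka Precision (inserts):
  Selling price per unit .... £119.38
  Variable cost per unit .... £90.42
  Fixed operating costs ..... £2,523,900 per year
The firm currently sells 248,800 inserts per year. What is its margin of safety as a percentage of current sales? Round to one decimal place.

65.0%

Contribution margin per unit = £119.38 − £90.42 = £28.96. Break-even units = £2,523,900 ÷ £28.96 = 87,151.24; break-even revenue = 87,151.24 × £119.38 = £10,404,115.40.
Actual sales revenue = 248,800 × £119.38 = £29,701,744.00.
Margin of safety = (£29,701,744.00 − £10,404,115.40) ÷ £29,701,744.00 = 65.0%.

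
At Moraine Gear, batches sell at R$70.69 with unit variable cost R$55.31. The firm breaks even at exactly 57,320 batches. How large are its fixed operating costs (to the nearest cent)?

Contribution margin per unit = R$70.69 − R$55.31 = R$15.38.
Since BE = FC / CM, FC = 57,320 × R$15.38 = R$881,581.60.

R$881,581.60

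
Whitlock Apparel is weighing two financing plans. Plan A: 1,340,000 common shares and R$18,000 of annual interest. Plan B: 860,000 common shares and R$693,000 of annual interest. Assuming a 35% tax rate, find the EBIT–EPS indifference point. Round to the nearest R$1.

R$1,902,375

At indifference, (EBIT − 18,000)(1 − t)/1,340,000 = (EBIT − 693,000)(1 − t)/860,000.
The (1 − t) factor cancels: (EBIT − 18,000) × 860,000 = (EBIT − 693,000) × 1,340,000.
Solving, EBIT = (693,000·1,340,000 − 18,000·860,000) / (1,340,000 − 860,000) = 913,140,000,000 / 480,000 = 1,902,375.00.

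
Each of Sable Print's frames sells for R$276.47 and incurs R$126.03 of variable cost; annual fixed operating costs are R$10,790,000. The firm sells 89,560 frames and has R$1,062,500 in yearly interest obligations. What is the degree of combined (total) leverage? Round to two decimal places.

8.31

Total contribution margin = 89,560 × R$150.44 = R$13,473,406.40.
EBIT = R$13,473,406.40 − R$10,790,000 = R$2,683,406.40. Interest = R$1,062,500.00.
DOL = R$13,473,406.40 ÷ R$2,683,406.40 = 5.0210; DFL = R$2,683,406.40 ÷ R$1,620,906.40 = 1.6555.
DCL = DOL × DFL = 5.0210 × 1.6555 = 8.3123.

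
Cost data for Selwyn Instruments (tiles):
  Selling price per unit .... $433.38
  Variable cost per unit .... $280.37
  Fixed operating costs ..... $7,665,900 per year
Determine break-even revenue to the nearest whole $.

$21,712,618

CM per unit = $433.38 − $280.37 = $153.01; CM ratio = $153.01 / $433.38 = 0.3531.
Break-even revenue = fixed costs × price ÷ CM = $7,665,900 × $433.38 ÷ $153.01 = $21,712,618.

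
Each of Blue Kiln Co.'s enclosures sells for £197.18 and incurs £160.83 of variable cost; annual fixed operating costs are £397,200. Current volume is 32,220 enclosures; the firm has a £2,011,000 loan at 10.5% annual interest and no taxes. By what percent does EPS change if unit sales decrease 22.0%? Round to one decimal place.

Contribution at this volume is 32,220 × £36.35 = £1,171,197.00.
Operating income = contribution − fixed costs = £1,171,197.00 − £397,200 = £773,997.00.
After interest of £211,155.00, pre-tax earnings = £562,842.00.
Degree of combined leverage = contribution ÷ (EBIT − I) = £1,171,197.00 ÷ £562,842.00 = 2.0809.
EPS therefore changes by 2.0809 × (-22.0%) = -45.8%.

-45.8%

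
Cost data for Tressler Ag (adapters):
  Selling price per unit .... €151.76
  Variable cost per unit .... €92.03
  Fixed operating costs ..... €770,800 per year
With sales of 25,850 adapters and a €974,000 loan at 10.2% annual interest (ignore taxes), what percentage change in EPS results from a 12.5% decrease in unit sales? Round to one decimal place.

Contribution at this volume is 25,850 × €59.73 = €1,544,020.50.
EBIT = €1,544,020.50 − €770,800 = €773,220.50.
After interest of €99,348.00, pre-tax earnings = €673,872.50.
Degree of combined leverage = contribution ÷ (EBIT − I) = €1,544,020.50 ÷ €673,872.50 = 2.2913.
EPS therefore changes by 2.2913 × (-12.5%) = -28.6%.

-28.6%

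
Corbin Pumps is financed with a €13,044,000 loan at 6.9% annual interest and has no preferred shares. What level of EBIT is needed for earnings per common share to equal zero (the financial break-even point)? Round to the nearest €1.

Annual interest = 6.9% × €13,044,000 = €900,036.00.
Without preferred stock the financial break-even is simply EBIT = interest = €900,036.00.

€900,036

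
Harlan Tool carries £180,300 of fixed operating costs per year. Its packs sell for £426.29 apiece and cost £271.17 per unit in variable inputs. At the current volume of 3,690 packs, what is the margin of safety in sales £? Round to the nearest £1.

Unit CM = price − variable cost = £426.29 − £271.17 = £155.12. Break-even units = £180,300 ÷ £155.12 = 1,162.33; break-even revenue = 1,162.33 × £426.29 = £495,487.93.
Current sales = 3,690 × £426.29 = £1,573,010.10.
Margin of safety = £1,573,010.10 − £495,487.93 = £1,077,522.

£1,077,522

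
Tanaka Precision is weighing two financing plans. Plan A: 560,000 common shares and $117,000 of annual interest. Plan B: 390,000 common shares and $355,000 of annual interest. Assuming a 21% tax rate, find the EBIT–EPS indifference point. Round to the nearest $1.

Set EPS_A = EPS_B: (EBIT − $117,000)(1 − 0.21) ÷ 560,000 = (EBIT − $355,000)(1 − 0.21) ÷ 390,000.
The (1 − t) factor cancels: (EBIT − 117,000) × 390,000 = (EBIT − 355,000) × 560,000.
EBIT × (560,000 − 390,000) = 355,000 × 560,000 − 117,000 × 390,000 = 153,170,000,000, so EBIT = 153,170,000,000 ÷ 170,000 = 901,000.00.

$901,000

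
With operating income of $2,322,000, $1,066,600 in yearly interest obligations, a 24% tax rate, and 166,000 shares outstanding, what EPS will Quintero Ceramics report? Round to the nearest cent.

$5.75

Pre-tax income = $2,322,000 − $1,066,600.00 = $1,255,400.00.
Net income = $1,255,400.00 × (1 − 0.24) = $954,104.00.
Per share: $954,104.00 / 166,000 shares = $5.75.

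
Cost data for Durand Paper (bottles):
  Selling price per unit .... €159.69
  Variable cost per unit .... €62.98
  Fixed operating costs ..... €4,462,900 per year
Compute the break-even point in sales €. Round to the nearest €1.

Contribution margin per unit = €159.69 − €62.98 = €96.71, a CM ratio of €96.71 ÷ €159.69 = 0.6056.
Break-even revenue = fixed costs × price ÷ CM = €4,462,900 × €159.69 ÷ €96.71 = €7,369,253.

€7,369,253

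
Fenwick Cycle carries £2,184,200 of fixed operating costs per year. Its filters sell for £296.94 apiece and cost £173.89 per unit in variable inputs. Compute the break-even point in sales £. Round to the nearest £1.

Contribution margin per unit = £296.94 − £173.89 = £123.05, a CM ratio of £123.05 ÷ £296.94 = 0.4144.
Break-even sales = FC ÷ CM ratio = £2,184,200 × £296.94 / £123.05 = £5,270,836.

£5,270,836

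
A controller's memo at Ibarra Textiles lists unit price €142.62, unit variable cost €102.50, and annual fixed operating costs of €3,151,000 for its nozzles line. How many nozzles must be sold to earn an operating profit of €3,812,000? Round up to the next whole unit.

Each unit contributes €142.62 − €102.50 = €40.12.
Required volume = (fixed costs + target profit) ÷ CM = (€3,151,000 + €3,812,000) ÷ €40.12 = 173,554.34, so 173,555 nozzles.

173,555 nozzles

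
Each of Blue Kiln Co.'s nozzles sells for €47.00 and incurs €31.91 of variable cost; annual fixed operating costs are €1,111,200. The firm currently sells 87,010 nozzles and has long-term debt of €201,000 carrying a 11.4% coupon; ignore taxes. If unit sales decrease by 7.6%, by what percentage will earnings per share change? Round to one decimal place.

Total contribution margin = 87,010 × €15.09 = €1,312,980.90.
Operating income = contribution − fixed costs = €1,312,980.90 − €1,111,200 = €201,780.90.
Interest = €22,914.00, so EBIT − I = €178,866.90.
DCL = total CM / (EBIT − I) = €1,312,980.90 / €178,866.90 = 7.3405.
EPS therefore changes by 7.3405 × (-7.6%) = -55.8%.

-55.8%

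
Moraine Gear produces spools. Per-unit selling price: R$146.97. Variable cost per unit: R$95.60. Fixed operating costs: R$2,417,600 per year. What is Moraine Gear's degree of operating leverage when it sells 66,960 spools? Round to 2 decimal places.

Total contribution margin = 66,960 × R$51.37 = R$3,439,735.20.
Operating income = contribution − fixed costs = R$3,439,735.20 − R$2,417,600 = R$1,022,135.20.
DOL = contribution ÷ EBIT = R$3,439,735.20 ÷ R$1,022,135.20 = 3.3652.

3.37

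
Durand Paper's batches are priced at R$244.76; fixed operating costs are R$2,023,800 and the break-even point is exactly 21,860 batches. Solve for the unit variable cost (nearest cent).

At break-even, FC = Q × (P − VC), so P − VC = R$2,023,800 ÷ 21,860 = R$92.5801.
Variable cost per unit = R$244.76 − R$92.5801 = R$152.18.

R$152.18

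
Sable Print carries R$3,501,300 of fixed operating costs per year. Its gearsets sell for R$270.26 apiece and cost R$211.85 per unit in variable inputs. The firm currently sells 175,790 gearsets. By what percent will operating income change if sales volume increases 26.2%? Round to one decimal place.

Contribution at this volume is 175,790 × R$58.41 = R$10,267,893.90.
Subtracting fixed costs: EBIT = R$10,267,893.90 − R$3,501,300 = R$6,766,593.90.
So DOL = total CM / EBIT = R$10,267,893.90 / R$6,766,593.90 = 1.5174.
Operating income changes by 1.5174 × +26.2% = +39.8%.

+39.8%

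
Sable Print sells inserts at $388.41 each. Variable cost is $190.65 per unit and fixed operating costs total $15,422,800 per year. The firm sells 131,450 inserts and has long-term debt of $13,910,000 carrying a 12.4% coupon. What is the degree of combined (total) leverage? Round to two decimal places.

At 131,450 units, contribution = 131,450 × $197.76 = $25,995,552.00.
Subtracting fixed costs: EBIT = $25,995,552.00 − $15,422,800 = $10,572,752.00. Interest = $1,724,840.00.
DOL = $25,995,552.00 ÷ $10,572,752.00 = 2.4587; DFL = $10,572,752.00 ÷ $8,847,912.00 = 1.1949.
Combined leverage = 2.4587 × 1.1949 = 2.9379.

2.94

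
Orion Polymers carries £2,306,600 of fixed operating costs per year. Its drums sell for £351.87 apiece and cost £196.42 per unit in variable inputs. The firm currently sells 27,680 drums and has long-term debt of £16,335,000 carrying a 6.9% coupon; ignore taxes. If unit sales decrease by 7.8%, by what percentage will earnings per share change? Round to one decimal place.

At 27,680 units, contribution = 27,680 × £155.45 = £4,302,856.00.
Subtracting fixed costs: EBIT = £4,302,856.00 − £2,306,600 = £1,996,256.00.
After interest of £1,127,115.00, pre-tax earnings = £869,141.00.
Degree of combined leverage = contribution ÷ (EBIT − I) = £4,302,856.00 ÷ £869,141.00 = 4.9507.
%ΔEPS = DCL × %ΔSales = 4.9507 × -7.8% = -38.6%.

-38.6%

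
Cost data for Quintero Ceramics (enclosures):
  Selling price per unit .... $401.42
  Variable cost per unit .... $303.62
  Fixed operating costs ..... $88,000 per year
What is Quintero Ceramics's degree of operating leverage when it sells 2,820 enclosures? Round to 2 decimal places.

1.47

Contribution at this volume is 2,820 × $97.80 = $275,796.00.
Subtracting fixed costs: EBIT = $275,796.00 − $88,000 = $187,796.00.
So DOL = total CM / EBIT = $275,796.00 / $187,796.00 = 1.4686.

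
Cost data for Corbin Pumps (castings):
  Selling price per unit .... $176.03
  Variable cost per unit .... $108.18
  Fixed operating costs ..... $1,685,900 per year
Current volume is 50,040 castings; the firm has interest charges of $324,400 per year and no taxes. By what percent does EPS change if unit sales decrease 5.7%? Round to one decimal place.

-14.0%

Total contribution margin = 50,040 × $67.85 = $3,395,214.00.
EBIT = $3,395,214.00 − $1,685,900 = $1,709,314.00.
After interest of $324,400.00, pre-tax earnings = $1,384,914.00.
Degree of combined leverage = contribution ÷ (EBIT − I) = $3,395,214.00 ÷ $1,384,914.00 = 2.4516.
EPS therefore changes by 2.4516 × (-5.7%) = -14.0%.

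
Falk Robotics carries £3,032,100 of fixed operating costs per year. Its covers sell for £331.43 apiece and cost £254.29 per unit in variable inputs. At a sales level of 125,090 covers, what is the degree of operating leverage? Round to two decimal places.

Total contribution margin = 125,090 × £77.14 = £9,649,442.60.
Subtracting fixed costs: EBIT = £9,649,442.60 − £3,032,100 = £6,617,342.60.
Degree of operating leverage = £9,649,442.60 / £6,617,342.60 = 1.4582.

1.46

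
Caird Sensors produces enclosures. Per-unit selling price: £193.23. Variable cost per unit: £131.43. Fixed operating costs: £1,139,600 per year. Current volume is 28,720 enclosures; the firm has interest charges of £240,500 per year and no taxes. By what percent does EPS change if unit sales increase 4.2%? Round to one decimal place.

At 28,720 units, contribution = 28,720 × £61.80 = £1,774,896.00.
Operating income = contribution − fixed costs = £1,774,896.00 − £1,139,600 = £635,296.00.
After interest of £240,500.00, pre-tax earnings = £394,796.00.
Degree of combined leverage = contribution ÷ (EBIT − I) = £1,774,896.00 ÷ £394,796.00 = 4.4957.
EPS therefore changes by 4.4957 × (+4.2%) = +18.9%.

+18.9%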